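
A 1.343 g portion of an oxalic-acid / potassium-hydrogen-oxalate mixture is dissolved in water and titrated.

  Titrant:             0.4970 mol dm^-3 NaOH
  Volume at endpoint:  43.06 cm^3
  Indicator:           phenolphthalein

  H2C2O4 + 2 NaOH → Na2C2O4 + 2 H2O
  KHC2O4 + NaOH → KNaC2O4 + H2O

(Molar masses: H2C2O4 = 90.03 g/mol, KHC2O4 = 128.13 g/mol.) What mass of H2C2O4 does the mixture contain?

0.7577 g

n(NaOH) = 0.04306 × 0.4970 = 0.02140 mol
Let x = n(H2C2O4), y = n(KHC2O4).
Titrant: 2x + 1y = 0.02140;  mass: 90.03x + 128.13y = 1.343
Solving, x = 8.417 × 10^-3 mol, y = 4.568 × 10^-3 mol
mass of H2C2O4 = 8.417 × 10^-3 × 90.03 = 0.7577 g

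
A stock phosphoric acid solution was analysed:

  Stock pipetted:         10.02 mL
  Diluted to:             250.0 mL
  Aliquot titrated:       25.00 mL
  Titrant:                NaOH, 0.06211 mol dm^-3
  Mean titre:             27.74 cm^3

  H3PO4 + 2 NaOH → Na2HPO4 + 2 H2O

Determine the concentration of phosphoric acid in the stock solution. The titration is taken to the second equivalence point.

0.8597 mol/L

n(NaOH) = 0.02774 × 0.06211 = 1.723 × 10^-3 mol
From the 1:2 ratio, n(H3PO4) in the aliquot = 1/2 × 1.723 × 10^-3 = 8.615 × 10^-4 mol
[H3PO4]_dilute = 8.615 × 10^-4 / 0.02500 = 0.03446 mol/L
Dilution factor = 250.0 / 10.02 = 24.95
[H3PO4]_stock = 0.03446 × 24.95 = 0.8597 mol/L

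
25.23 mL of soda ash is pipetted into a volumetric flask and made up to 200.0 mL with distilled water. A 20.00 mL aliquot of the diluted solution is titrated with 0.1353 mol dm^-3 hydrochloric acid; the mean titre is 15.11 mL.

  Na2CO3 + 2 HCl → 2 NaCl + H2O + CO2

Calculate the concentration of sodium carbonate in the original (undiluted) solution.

n(HCl) = 0.01511 × 0.1353 = 2.044 × 10^-3 mol
From the 1:2 ratio, n(Na2CO3) in the aliquot = 1/2 × 2.044 × 10^-3 = 1.022 × 10^-3 mol
[Na2CO3]_dilute = 1.022 × 10^-3 / 0.02000 = 0.05111 mol/L
Dilution factor = 200.0 / 25.23 = 7.927
[Na2CO3]_stock = 0.05111 × 7.927 = 0.4051 mol/L

0.4051 mol/L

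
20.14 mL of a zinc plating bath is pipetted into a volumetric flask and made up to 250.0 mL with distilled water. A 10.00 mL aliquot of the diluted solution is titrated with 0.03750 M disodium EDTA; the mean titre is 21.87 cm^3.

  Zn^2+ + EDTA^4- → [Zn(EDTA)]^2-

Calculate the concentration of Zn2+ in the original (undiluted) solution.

n(EDTA) = 0.02187 × 0.03750 = 8.201 × 10^-4 mol
n(Zn2+) in the aliquot = 8.201 × 10^-4 mol (1:1 ratio)
[Zn2+]_dilute = 8.201 × 10^-4 / 0.01000 = 0.08201 mol/L
Dilution factor = 250.0 / 20.14 = 12.41
[Zn2+]_stock = 0.08201 × 12.41 = 1.018 mol/L

1.018 M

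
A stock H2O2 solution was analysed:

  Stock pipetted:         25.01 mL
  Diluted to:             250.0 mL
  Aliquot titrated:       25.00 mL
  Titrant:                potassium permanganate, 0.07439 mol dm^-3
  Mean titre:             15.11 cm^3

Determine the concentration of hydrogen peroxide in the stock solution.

1.124 mol/L

2 MnO4^- + 5 H2O2 + 6 H^+ → 2 Mn^2+ + 5 O2 + 8 H2O
n(KMnO4) = 0.01511 × 0.07439 = 1.124 × 10^-3 mol
From the 5:2 ratio, n(H2O2) in the aliquot = 5/2 × 1.124 × 10^-3 = 2.810 × 10^-3 mol
[H2O2]_dilute = 2.810 × 10^-3 / 0.02500 = 0.1124 mol/L
Dilution factor = 250.0 / 25.01 = 9.996
[H2O2]_stock = 0.1124 × 9.996 = 1.124 mol/L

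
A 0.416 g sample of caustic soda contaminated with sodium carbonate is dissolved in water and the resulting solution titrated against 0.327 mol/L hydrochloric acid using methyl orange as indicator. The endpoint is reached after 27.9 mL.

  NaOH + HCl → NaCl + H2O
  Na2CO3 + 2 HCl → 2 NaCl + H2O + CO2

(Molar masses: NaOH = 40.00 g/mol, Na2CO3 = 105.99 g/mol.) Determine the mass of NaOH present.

0.208 g

n(HCl) = 0.0279 × 0.327 = 9.12 × 10^-3 mol
Let x = n(NaOH), y = n(Na2CO3).
Titrant: 1x + 2y = 9.12 × 10^-3;  mass: 40.00x + 105.99y = 0.416
Solving, x = 5.19 × 10^-3 mol, y = 1.96 × 10^-3 mol
mass of NaOH = 5.19 × 10^-3 × 40.00 = 0.208 g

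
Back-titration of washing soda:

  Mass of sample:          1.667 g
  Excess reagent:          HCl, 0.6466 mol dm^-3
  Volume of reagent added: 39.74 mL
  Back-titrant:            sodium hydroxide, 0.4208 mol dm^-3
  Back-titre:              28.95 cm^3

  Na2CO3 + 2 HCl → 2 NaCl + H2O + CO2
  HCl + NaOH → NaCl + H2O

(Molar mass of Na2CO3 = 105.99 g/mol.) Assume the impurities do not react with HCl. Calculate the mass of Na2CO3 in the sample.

0.7162 g

n(HCl) added = 0.03974 × 0.6466 = 0.02570 mol
n(NaOH) used in back-titration = 0.02895 × 0.4208 = 0.01218 mol
n(HCl) left over = 0.01218 mol (1:1 ratio)
n(HCl) consumed by analyte = 0.02570 − 0.01218 = 0.01351 mol
From the 1:2 ratio, n(Na2CO3) = 1/2 × 0.01351 = 6.757 × 10^-3 mol
mass of Na2CO3 = 6.757 × 10^-3 × 105.99 = 0.7162 g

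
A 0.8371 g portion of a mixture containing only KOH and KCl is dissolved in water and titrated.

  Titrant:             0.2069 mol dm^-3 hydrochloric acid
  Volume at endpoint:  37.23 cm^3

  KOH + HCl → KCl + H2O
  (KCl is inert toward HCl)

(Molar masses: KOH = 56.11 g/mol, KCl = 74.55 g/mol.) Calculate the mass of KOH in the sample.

n(HCl) = 0.03723 × 0.2069 = 7.703 × 10^-3 mol
Let x = n(KOH), y = n(KCl).
Titrant: 1x = 7.703 × 10^-3;  mass: 56.11x + 74.55y = 0.8371
Solving, x = 7.703 × 10^-3 mol, y = 5.431 × 10^-3 mol
mass of KOH = 7.703 × 10^-3 × 56.11 = 0.4322 g

0.4322 g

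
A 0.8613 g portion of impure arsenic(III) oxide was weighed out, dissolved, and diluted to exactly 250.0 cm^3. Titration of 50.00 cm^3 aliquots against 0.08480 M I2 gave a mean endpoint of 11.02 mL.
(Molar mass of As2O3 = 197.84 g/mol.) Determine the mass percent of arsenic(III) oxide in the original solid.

53.66 %

As2O3 + 2 I2 + 2 H2O → As2O5 + 4 HI
n(I2) per titration = 0.01102 × 0.08480 = 9.345 × 10^-4 mol
From the 1:2 ratio, n(As2O3) in each aliquot = 1/2 × 9.345 × 10^-4 = 4.672 × 10^-4 mol
n(As2O3) in the whole flask = 4.672 × 10^-4 × 250.0/50.00 = 2.336 × 10^-3 mol
mass of As2O3 = 2.336 × 10^-3 × 197.84 = 0.4622 g
% As2O3 = 0.4622 / 0.8613 × 100 = 53.66 %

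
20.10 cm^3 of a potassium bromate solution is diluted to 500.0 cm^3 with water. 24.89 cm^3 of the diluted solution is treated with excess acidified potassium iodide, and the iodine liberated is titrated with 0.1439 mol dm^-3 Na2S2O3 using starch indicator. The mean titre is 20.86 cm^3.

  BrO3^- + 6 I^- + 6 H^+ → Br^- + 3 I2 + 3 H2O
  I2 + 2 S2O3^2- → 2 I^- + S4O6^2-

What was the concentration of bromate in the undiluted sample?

0.5000 mol/L

n(S2O3^2-) = 0.02086 × 0.1439 = 3.002 × 10^-3 mol
n(I2) = n(S2O3^2-)/2 = 1.501 × 10^-3 mol
From the 1:3 ratio, n(BrO3^-) in the aliquot = 1/3 × 1.501 × 10^-3 = 5.003 × 10^-4 mol
[BrO3^-]_dilute = 5.003 × 10^-4 / 0.02489 = 0.02010 mol/L
[BrO3^-]_original = 0.02010 × 500.0/20.10 = 0.5000 mol/L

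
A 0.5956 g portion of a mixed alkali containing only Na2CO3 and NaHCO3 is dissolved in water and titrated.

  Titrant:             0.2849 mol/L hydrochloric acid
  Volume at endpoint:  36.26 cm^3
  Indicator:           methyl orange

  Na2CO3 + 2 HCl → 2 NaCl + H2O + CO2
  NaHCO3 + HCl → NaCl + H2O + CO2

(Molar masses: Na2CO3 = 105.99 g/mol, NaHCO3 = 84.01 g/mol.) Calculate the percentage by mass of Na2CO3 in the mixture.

78.11 %

n(HCl) = 0.03626 × 0.2849 = 0.01033 mol
Let x = n(Na2CO3), y = n(NaHCO3).
Titrant: 2x + 1y = 0.01033;  mass: 105.99x + 84.01y = 0.5956
Solving, x = 4.389 × 10^-3 mol, y = 1.552 × 10^-3 mol
mass of Na2CO3 = 4.389 × 10^-3 × 105.99 = 0.4652 g
% Na2CO3 = 0.4652 / 0.5956 × 100 = 78.11 %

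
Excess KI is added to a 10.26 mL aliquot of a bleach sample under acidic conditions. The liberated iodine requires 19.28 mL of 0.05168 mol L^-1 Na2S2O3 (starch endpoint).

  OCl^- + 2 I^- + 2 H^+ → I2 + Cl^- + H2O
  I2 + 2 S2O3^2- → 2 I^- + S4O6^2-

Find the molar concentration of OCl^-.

0.04856 mol/L

n(S2O3^2-) = 0.01928 × 0.05168 = 9.964 × 10^-4 mol
n(I2) = n(S2O3^2-)/2 = 4.982 × 10^-4 mol
n(OCl^-) in the aliquot = 4.982 × 10^-4 mol (1:1 ratio)
[OCl^-] = 4.982 × 10^-4 / 0.01026 = 0.04856 mol/L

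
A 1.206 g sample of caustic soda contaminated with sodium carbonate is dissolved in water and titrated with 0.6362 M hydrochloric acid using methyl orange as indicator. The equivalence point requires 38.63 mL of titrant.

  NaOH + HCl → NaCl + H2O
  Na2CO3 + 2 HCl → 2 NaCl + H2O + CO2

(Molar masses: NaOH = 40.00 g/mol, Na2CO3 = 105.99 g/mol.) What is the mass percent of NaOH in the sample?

n(HCl) = 0.03863 × 0.6362 = 0.02458 mol
Let x = n(NaOH), y = n(Na2CO3).
Titrant: 1x + 2y = 0.02458;  mass: 40.00x + 105.99y = 1.206
Solving, x = 7.420 × 10^-3 mol, y = 8.578 × 10^-3 mol
mass of NaOH = 7.420 × 10^-3 × 40.00 = 0.2968 g
% NaOH = 0.2968 / 1.206 × 100 = 24.61 %

24.61 %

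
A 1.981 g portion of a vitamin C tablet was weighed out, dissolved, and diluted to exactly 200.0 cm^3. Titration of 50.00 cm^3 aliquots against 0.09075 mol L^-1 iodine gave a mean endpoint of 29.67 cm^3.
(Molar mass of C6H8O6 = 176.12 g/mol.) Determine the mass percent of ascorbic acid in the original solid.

C6H8O6 + I2 → C6H6O6 + 2 HI
n(I2) per titration = 0.02967 × 0.09075 = 2.693 × 10^-3 mol
n(C6H8O6) in each aliquot = 2.693 × 10^-3 mol (1:1 ratio)
n(C6H8O6) in the whole flask = 2.693 × 10^-3 × 200.0/50.00 = 0.01077 mol
mass of C6H8O6 = 0.01077 × 176.12 = 1.897 g
% C6H8O6 = 1.897 / 1.981 × 100 = 95.75 %

95.75 %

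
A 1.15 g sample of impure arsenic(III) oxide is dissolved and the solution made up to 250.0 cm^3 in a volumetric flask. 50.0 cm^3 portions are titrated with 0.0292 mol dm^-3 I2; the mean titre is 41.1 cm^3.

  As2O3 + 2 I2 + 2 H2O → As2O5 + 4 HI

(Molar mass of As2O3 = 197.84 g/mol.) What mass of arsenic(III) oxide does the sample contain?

0.594 g

n(I2) per titration = 0.0411 × 0.0292 = 1.20 × 10^-3 mol
From the 1:2 ratio, n(As2O3) in each aliquot = 1/2 × 1.20 × 10^-3 = 6.00 × 10^-4 mol
n(As2O3) in the whole flask = 6.00 × 10^-4 × 250.0/50.0 = 3.00 × 10^-3 mol
mass of As2O3 = 3.00 × 10^-3 × 197.84 = 0.594 g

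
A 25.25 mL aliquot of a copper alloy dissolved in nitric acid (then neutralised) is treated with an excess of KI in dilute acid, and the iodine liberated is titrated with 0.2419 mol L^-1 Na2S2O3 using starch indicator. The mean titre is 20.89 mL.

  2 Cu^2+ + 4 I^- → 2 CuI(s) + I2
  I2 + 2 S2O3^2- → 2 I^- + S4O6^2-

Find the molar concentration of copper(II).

n(S2O3^2-) = 0.02089 × 0.2419 = 5.053 × 10^-3 mol
n(I2) = n(S2O3^2-)/2 = 2.527 × 10^-3 mol
From the 2:1 ratio, n(Cu2+) in the aliquot = 2/1 × 2.527 × 10^-3 = 5.053 × 10^-3 mol
[Cu2+] = 5.053 × 10^-3 / 0.02525 = 0.2001 mol/L

0.2001 mol/L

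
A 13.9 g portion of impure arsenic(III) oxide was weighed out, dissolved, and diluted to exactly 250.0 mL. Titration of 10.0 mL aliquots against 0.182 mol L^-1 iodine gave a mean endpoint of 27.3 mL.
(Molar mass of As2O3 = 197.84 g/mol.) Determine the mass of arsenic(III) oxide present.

12.3 g

As2O3 + 2 I2 + 2 H2O → As2O5 + 4 HI
n(I2) per titration = 0.0273 × 0.182 = 4.97 × 10^-3 mol
From the 1:2 ratio, n(As2O3) in each aliquot = 1/2 × 4.97 × 10^-3 = 2.48 × 10^-3 mol
n(As2O3) in the whole flask = 2.48 × 10^-3 × 250.0/10.0 = 0.0621 mol
mass of As2O3 = 0.0621 × 197.84 = 12.3 g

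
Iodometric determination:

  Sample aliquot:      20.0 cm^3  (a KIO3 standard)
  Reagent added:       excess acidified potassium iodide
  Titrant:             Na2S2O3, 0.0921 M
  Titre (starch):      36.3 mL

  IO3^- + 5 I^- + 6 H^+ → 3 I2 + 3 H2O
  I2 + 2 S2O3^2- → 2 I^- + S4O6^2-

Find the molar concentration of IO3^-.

0.0279 M

n(S2O3^2-) = 0.0363 × 0.0921 = 3.34 × 10^-3 mol
n(I2) = n(S2O3^2-)/2 = 1.67 × 10^-3 mol
From the 1:3 ratio, n(IO3^-) in the aliquot = 1/3 × 1.67 × 10^-3 = 5.57 × 10^-4 mol
[IO3^-] = 5.57 × 10^-4 / 0.0200 = 0.0279 mol/L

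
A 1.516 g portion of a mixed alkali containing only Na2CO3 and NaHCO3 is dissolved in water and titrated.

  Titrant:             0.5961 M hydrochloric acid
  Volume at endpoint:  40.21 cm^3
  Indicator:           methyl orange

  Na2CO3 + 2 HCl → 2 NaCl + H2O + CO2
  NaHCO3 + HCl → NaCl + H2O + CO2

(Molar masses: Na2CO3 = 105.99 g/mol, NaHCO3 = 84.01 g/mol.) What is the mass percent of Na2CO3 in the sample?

n(HCl) = 0.04021 × 0.5961 = 0.02397 mol
Let x = n(Na2CO3), y = n(NaHCO3).
Titrant: 2x + 1y = 0.02397;  mass: 105.99x + 84.01y = 1.516
Solving, x = 8.023 × 10^-3 mol, y = 7.924 × 10^-3 mol
mass of Na2CO3 = 8.023 × 10^-3 × 105.99 = 0.8503 g
% Na2CO3 = 0.8503 / 1.516 × 100 = 56.09 %

56.09 %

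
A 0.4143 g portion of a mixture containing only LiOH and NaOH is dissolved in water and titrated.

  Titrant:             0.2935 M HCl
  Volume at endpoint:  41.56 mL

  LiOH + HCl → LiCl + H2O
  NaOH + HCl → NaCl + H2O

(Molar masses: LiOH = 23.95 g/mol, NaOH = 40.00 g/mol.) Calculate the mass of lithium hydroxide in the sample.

0.1098 g

n(HCl) = 0.04156 × 0.2935 = 0.01220 mol
Let x = n(LiOH), y = n(NaOH).
Titrant: 1x + 1y = 0.01220;  mass: 23.95x + 40.00y = 0.4143
Solving, x = 4.587 × 10^-3 mol, y = 7.611 × 10^-3 mol
mass of LiOH = 4.587 × 10^-3 × 23.95 = 0.1098 g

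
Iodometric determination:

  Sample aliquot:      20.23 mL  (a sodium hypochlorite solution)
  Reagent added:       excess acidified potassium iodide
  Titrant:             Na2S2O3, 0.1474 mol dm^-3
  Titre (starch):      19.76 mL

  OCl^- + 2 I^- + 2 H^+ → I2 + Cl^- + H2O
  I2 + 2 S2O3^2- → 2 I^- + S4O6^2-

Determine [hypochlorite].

0.07199 mol/L

n(S2O3^2-) = 0.01976 × 0.1474 = 2.913 × 10^-3 mol
n(I2) = n(S2O3^2-)/2 = 1.456 × 10^-3 mol
n(OCl^-) in the aliquot = 1.456 × 10^-3 mol (1:1 ratio)
[OCl^-] = 1.456 × 10^-3 / 0.02023 = 0.07199 mol/L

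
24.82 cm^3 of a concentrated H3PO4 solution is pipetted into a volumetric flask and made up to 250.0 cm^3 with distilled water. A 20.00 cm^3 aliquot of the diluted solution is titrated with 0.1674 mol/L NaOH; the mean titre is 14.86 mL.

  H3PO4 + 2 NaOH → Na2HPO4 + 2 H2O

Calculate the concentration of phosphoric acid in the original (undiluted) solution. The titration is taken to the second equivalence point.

0.6264 mol/L

n(NaOH) = 0.01486 × 0.1674 = 2.488 × 10^-3 mol
From the 1:2 ratio, n(H3PO4) in the aliquot = 1/2 × 2.488 × 10^-3 = 1.244 × 10^-3 mol
[H3PO4]_dilute = 1.244 × 10^-3 / 0.02000 = 0.06219 mol/L
Dilution factor = 250.0 / 24.82 = 10.07
[H3PO4]_stock = 0.06219 × 10.07 = 0.6264 mol/L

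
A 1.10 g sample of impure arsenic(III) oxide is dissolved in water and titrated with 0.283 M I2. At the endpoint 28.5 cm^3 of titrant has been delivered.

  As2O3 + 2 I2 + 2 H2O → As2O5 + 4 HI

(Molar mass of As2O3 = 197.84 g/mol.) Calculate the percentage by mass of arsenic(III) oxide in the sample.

72.5 %

n(I2) = 0.0285 L × 0.283 mol/L = 8.07 × 10^-3 mol
From the 1:2 ratio, n(As2O3) = 1/2 × 8.07 × 10^-3 = 4.03 × 10^-3 mol
mass of As2O3 = 4.03 × 10^-3 × 197.84 g/mol = 0.798 g
% As2O3 = 0.798 / 1.10 × 100 = 72.5 %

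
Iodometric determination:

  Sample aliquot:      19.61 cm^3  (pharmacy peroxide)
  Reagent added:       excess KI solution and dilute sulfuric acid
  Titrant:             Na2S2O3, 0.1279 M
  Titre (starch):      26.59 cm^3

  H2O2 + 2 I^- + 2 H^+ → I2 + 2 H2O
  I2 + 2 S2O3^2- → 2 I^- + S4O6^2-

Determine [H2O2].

0.08671 M

n(S2O3^2-) = 0.02659 × 0.1279 = 3.401 × 10^-3 mol
n(I2) = n(S2O3^2-)/2 = 1.700 × 10^-3 mol
n(H2O2) in the aliquot = 1.700 × 10^-3 mol (1:1 ratio)
[H2O2] = 1.700 × 10^-3 / 0.01961 = 0.08671 mol/L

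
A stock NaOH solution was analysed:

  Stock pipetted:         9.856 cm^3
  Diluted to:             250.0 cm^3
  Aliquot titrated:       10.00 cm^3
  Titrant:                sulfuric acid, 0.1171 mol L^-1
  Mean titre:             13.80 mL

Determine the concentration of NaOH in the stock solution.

8.198 mol/L

2 NaOH + H2SO4 → Na2SO4 + 2 H2O
n(H2SO4) = 0.01380 × 0.1171 = 1.616 × 10^-3 mol
From the 2:1 ratio, n(NaOH) in the aliquot = 2/1 × 1.616 × 10^-3 = 3.232 × 10^-3 mol
[NaOH]_dilute = 3.232 × 10^-3 / 0.01000 = 0.3232 mol/L
Dilution factor = 250.0 / 9.856 = 25.37
[NaOH]_stock = 0.3232 × 25.37 = 8.198 mol/L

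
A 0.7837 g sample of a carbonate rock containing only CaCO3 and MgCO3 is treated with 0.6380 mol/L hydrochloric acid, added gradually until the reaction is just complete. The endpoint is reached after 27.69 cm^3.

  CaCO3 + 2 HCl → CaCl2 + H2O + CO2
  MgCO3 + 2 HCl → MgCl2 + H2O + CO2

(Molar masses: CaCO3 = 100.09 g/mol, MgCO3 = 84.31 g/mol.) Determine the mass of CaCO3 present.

0.2472 g

n(HCl) = 0.02769 × 0.6380 = 0.01767 mol
Let x = n(CaCO3), y = n(MgCO3).
Titrant: 2x + 2y = 0.01767;  mass: 100.09x + 84.31y = 0.7837
Solving, x = 2.470 × 10^-3 mol, y = 6.363 × 10^-3 mol
mass of CaCO3 = 2.470 × 10^-3 × 100.09 = 0.2472 g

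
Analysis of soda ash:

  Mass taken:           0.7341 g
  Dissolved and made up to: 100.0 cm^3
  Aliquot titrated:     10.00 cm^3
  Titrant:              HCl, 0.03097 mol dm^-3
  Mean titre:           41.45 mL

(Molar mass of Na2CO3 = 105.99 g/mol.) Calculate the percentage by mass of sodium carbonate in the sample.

92.67 %

Na2CO3 + 2 HCl → 2 NaCl + H2O + CO2
n(HCl) per titration = 0.04145 × 0.03097 = 1.284 × 10^-3 mol
From the 1:2 ratio, n(Na2CO3) in each aliquot = 1/2 × 1.284 × 10^-3 = 6.419 × 10^-4 mol
n(Na2CO3) in the whole flask = 6.419 × 10^-4 × 100.0/10.00 = 6.419 × 10^-3 mol
mass of Na2CO3 = 6.419 × 10^-3 × 105.99 = 0.6803 g
% Na2CO3 = 0.6803 / 0.7341 × 100 = 92.67 %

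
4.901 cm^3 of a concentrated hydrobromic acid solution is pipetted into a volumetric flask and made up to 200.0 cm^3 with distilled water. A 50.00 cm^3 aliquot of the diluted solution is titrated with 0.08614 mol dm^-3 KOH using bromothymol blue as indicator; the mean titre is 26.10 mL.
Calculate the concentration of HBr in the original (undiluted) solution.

HBr + KOH → KBr + H2O
n(KOH) = 0.02610 × 0.08614 = 2.248 × 10^-3 mol
n(HBr) in the aliquot = 2.248 × 10^-3 mol (1:1 ratio)
[HBr]_dilute = 2.248 × 10^-3 / 0.05000 = 0.04497 mol/L
Dilution factor = 200.0 / 4.901 = 40.81
[HBr]_stock = 0.04497 × 40.81 = 1.835 mol/L

1.835 mol/L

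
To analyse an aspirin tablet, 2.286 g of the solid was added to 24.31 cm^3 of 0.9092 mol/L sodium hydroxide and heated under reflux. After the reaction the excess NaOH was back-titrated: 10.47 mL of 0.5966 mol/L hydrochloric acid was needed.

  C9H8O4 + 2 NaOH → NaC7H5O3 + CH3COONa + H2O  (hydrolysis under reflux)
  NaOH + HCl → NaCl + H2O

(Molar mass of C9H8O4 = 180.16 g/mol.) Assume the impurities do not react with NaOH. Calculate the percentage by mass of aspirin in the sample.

n(NaOH) added = 0.02431 × 0.9092 = 0.02210 mol
n(HCl) used in back-titration = 0.01047 × 0.5966 = 6.246 × 10^-3 mol
n(NaOH) left over = 6.246 × 10^-3 mol (1:1 ratio)
n(NaOH) consumed by analyte = 0.02210 − 6.246 × 10^-3 = 0.01586 mol
From the 1:2 ratio, n(C9H8O4) = 1/2 × 0.01586 = 7.928 × 10^-3 mol
mass of C9H8O4 = 7.928 × 10^-3 × 180.16 = 1.428 g
% C9H8O4 = 1.428 / 2.286 × 100 = 62.48 %

62.48 %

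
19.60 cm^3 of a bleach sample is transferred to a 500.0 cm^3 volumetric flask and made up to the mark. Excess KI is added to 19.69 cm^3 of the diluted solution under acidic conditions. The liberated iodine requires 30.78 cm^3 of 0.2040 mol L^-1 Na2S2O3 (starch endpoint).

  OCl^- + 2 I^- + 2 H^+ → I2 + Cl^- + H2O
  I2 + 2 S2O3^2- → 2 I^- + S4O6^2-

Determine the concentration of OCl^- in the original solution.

n(S2O3^2-) = 0.03078 × 0.2040 = 6.279 × 10^-3 mol
n(I2) = n(S2O3^2-)/2 = 3.140 × 10^-3 mol
n(OCl^-) in the aliquot = 3.140 × 10^-3 mol (1:1 ratio)
[OCl^-]_dilute = 3.140 × 10^-3 / 0.01969 = 0.1594 mol/L
[OCl^-]_original = 0.1594 × 500.0/19.60 = 4.068 mol/L

4.068 mol/L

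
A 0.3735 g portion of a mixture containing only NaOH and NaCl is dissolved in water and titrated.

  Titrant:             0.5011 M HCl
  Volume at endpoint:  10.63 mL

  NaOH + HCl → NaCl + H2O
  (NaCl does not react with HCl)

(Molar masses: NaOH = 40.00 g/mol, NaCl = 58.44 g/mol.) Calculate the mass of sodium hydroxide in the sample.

n(HCl) = 0.01063 × 0.5011 = 5.327 × 10^-3 mol
Let x = n(NaOH), y = n(NaCl).
Titrant: 1x = 5.327 × 10^-3;  mass: 40.00x + 58.44y = 0.3735
Solving, x = 5.327 × 10^-3 mol, y = 2.745 × 10^-3 mol
mass of NaOH = 5.327 × 10^-3 × 40.00 = 0.2131 g

0.2131 g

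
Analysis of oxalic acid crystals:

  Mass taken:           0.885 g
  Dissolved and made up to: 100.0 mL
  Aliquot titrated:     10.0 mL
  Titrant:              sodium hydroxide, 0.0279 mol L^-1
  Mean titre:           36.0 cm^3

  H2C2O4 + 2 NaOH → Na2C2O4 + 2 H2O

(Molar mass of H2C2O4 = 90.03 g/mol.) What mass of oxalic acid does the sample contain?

n(NaOH) per titration = 0.0360 × 0.0279 = 1.00 × 10^-3 mol
From the 1:2 ratio, n(H2C2O4) in each aliquot = 1/2 × 1.00 × 10^-3 = 5.02 × 10^-4 mol
n(H2C2O4) in the whole flask = 5.02 × 10^-4 × 100.0/10.0 = 5.02 × 10^-3 mol
mass of H2C2O4 = 5.02 × 10^-3 × 90.03 = 0.452 g

0.452 g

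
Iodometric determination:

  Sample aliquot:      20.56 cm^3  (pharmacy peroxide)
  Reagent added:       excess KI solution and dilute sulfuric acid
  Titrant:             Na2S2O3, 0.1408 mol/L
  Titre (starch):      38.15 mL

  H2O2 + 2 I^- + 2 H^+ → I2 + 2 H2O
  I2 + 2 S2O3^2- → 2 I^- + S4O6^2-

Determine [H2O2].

n(S2O3^2-) = 0.03815 × 0.1408 = 5.372 × 10^-3 mol
n(I2) = n(S2O3^2-)/2 = 2.686 × 10^-3 mol
n(H2O2) in the aliquot = 2.686 × 10^-3 mol (1:1 ratio)
[H2O2] = 2.686 × 10^-3 / 0.02056 = 0.1306 mol/L

0.1306 mol/L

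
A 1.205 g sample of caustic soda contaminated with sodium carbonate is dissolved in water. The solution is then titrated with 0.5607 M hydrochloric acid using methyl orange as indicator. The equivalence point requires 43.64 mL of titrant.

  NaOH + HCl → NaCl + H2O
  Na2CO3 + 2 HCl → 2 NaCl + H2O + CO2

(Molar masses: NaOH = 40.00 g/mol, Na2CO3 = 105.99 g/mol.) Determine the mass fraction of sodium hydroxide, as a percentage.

23.43 %

n(HCl) = 0.04364 × 0.5607 = 0.02447 mol
Let x = n(NaOH), y = n(Na2CO3).
Titrant: 1x + 2y = 0.02447;  mass: 40.00x + 105.99y = 1.205
Solving, x = 7.059 × 10^-3 mol, y = 8.705 × 10^-3 mol
mass of NaOH = 7.059 × 10^-3 × 40.00 = 0.2824 g
% NaOH = 0.2824 / 1.205 × 100 = 23.43 %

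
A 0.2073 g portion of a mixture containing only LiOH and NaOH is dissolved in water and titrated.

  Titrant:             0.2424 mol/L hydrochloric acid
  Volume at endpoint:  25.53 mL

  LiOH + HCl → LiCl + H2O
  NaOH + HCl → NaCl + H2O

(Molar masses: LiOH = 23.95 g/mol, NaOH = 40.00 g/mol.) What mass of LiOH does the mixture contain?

0.06004 g

n(HCl) = 0.02553 × 0.2424 = 6.188 × 10^-3 mol
Let x = n(LiOH), y = n(NaOH).
Titrant: 1x + 1y = 6.188 × 10^-3;  mass: 23.95x + 40.00y = 0.2073
Solving, x = 2.507 × 10^-3 mol, y = 3.681 × 10^-3 mol
mass of LiOH = 2.507 × 10^-3 × 23.95 = 0.06004 g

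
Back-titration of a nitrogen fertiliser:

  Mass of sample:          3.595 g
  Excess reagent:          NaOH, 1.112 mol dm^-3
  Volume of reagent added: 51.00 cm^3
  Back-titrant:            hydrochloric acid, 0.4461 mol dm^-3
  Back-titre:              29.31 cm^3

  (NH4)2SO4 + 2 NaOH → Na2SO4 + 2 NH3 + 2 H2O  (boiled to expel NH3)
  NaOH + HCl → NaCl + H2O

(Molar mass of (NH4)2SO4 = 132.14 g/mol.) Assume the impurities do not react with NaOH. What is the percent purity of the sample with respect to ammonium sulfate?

80.20 %

n(NaOH) added = 0.05100 × 1.112 = 0.05671 mol
n(HCl) used in back-titration = 0.02931 × 0.4461 = 0.01308 mol
n(NaOH) left over = 0.01308 mol (1:1 ratio)
n(NaOH) consumed by analyte = 0.05671 − 0.01308 = 0.04364 mol
From the 1:2 ratio, n((NH4)2SO4) = 1/2 × 0.04364 = 0.02182 mol
mass of (NH4)2SO4 = 0.02182 × 132.14 = 2.883 g
% (NH4)2SO4 = 2.883 / 3.595 × 100 = 80.20 %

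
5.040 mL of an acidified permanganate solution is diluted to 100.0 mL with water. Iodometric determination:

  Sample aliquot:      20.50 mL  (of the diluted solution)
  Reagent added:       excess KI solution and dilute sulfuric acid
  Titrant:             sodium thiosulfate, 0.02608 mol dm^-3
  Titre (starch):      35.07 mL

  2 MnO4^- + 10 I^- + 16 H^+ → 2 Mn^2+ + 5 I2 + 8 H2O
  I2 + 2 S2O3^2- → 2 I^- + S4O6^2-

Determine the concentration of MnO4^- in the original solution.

0.1770 mol/L

n(S2O3^2-) = 0.03507 × 0.02608 = 9.146 × 10^-4 mol
n(I2) = n(S2O3^2-)/2 = 4.573 × 10^-4 mol
From the 2:5 ratio, n(MnO4^-) in the aliquot = 2/5 × 4.573 × 10^-4 = 1.829 × 10^-4 mol
[MnO4^-]_dilute = 1.829 × 10^-4 / 0.02050 = 0.008923 mol/L
[MnO4^-]_original = 0.008923 × 100.0/5.040 = 0.1770 mol/L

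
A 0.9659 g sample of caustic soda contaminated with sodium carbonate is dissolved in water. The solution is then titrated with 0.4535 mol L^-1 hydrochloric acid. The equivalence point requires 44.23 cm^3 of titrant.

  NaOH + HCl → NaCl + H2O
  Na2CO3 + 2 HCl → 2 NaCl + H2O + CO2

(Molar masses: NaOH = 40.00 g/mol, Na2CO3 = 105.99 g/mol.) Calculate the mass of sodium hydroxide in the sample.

n(HCl) = 0.04423 × 0.4535 = 0.02006 mol
Let x = n(NaOH), y = n(Na2CO3).
Titrant: 1x + 2y = 0.02006;  mass: 40.00x + 105.99y = 0.9659
Solving, x = 7.471 × 10^-3 mol, y = 6.293 × 10^-3 mol
mass of NaOH = 7.471 × 10^-3 × 40.00 = 0.2989 g

0.2989 g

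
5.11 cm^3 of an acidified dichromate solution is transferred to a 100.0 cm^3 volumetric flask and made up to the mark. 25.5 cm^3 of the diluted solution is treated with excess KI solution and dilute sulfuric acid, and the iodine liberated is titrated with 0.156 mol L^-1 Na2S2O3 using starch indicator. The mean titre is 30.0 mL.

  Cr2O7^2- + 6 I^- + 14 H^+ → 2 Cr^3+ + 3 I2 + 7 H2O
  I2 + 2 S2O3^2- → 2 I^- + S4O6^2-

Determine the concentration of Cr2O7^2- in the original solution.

0.599 mol/L

n(S2O3^2-) = 0.0300 × 0.156 = 4.68 × 10^-3 mol
n(I2) = n(S2O3^2-)/2 = 2.34 × 10^-3 mol
From the 1:3 ratio, n(Cr2O7^2-) in the aliquot = 1/3 × 2.34 × 10^-3 = 7.80 × 10^-4 mol
[Cr2O7^2-]_dilute = 7.80 × 10^-4 / 0.0255 = 0.0306 mol/L
[Cr2O7^2-]_original = 0.0306 × 100.0/5.11 = 0.599 mol/L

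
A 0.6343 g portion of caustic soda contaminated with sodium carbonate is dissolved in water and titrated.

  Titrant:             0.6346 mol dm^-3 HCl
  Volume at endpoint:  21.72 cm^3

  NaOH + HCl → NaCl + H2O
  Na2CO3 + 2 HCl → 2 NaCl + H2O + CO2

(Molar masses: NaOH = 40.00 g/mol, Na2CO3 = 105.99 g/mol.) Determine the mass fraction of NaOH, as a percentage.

n(HCl) = 0.02172 × 0.6346 = 0.01378 mol
Let x = n(NaOH), y = n(Na2CO3).
Titrant: 1x + 2y = 0.01378;  mass: 40.00x + 105.99y = 0.6343
Solving, x = 7.400 × 10^-3 mol, y = 3.192 × 10^-3 mol
mass of NaOH = 7.400 × 10^-3 × 40.00 = 0.2960 g
% NaOH = 0.2960 / 0.6343 × 100 = 46.66 %

46.66 %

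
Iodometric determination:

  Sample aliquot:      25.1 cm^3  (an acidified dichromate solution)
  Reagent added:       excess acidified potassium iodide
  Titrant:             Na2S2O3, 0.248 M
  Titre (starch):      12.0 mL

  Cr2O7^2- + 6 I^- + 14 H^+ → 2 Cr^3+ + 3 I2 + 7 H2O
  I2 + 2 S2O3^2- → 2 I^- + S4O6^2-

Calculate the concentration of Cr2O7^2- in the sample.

0.0198 M

n(S2O3^2-) = 0.0120 × 0.248 = 2.98 × 10^-3 mol
n(I2) = n(S2O3^2-)/2 = 1.49 × 10^-3 mol
From the 1:3 ratio, n(Cr2O7^2-) in the aliquot = 1/3 × 1.49 × 10^-3 = 4.96 × 10^-4 mol
[Cr2O7^2-] = 4.96 × 10^-4 / 0.0251 = 0.0198 mol/L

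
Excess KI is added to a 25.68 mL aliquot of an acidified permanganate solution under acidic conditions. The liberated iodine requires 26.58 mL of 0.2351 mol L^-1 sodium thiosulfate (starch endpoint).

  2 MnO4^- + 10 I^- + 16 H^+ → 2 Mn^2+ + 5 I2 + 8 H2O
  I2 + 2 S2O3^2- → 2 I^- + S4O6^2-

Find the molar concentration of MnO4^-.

0.04867 mol/L

n(S2O3^2-) = 0.02658 × 0.2351 = 6.249 × 10^-3 mol
n(I2) = n(S2O3^2-)/2 = 3.124 × 10^-3 mol
From the 2:5 ratio, n(MnO4^-) in the aliquot = 2/5 × 3.124 × 10^-3 = 1.250 × 10^-3 mol
[MnO4^-] = 1.250 × 10^-3 / 0.02568 = 0.04867 mol/L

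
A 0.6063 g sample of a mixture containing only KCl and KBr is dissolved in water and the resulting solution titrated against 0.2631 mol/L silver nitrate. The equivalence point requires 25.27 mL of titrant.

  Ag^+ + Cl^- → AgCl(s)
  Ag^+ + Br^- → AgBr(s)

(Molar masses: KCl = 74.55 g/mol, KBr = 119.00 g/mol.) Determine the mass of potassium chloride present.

n(AgNO3) = 0.02527 × 0.2631 = 6.649 × 10^-3 mol
Let x = n(KCl), y = n(KBr).
Titrant: 1x + 1y = 6.649 × 10^-3;  mass: 74.55x + 119.00y = 0.6063
Solving, x = 4.159 × 10^-3 mol, y = 2.489 × 10^-3 mol
mass of KCl = 4.159 × 10^-3 × 74.55 = 0.3101 g

0.3101 g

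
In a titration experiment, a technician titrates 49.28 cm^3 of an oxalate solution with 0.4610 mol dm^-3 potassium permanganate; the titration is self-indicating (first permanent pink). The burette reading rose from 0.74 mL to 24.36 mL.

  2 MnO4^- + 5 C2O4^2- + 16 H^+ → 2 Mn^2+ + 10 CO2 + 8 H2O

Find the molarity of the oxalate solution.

n(KMnO4) = 0.02362 L × 0.4610 mol/L = 0.01089 mol
From the 5:2 mole ratio, n(C2O4^2-) = 5/2 × 0.01089 = 0.02722 mol
[C2O4^2-] = 0.02722 mol / 0.04928 L = 0.5524 mol/L

0.5524 mol/L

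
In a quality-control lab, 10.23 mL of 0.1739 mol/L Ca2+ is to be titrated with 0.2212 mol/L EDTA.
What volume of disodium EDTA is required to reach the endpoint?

8.042 mL

Ca^2+ + EDTA^4- → [Ca(EDTA)]^2-
n(Ca2+) = 0.01023 L × 0.1739 mol/L = 1.779 × 10^-3 mol
n(EDTA) = 1.779 × 10^-3 mol (1:1 stoichiometry)
V(EDTA) = 1.779 × 10^-3 mol / 0.2212 mol/L = 0.008042 L = 8.042 mL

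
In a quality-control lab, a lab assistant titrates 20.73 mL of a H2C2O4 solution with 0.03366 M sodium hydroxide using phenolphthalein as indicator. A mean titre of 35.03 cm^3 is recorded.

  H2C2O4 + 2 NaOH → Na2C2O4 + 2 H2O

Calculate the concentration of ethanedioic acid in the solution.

n(NaOH) = 0.03503 L × 0.03366 mol/L = 1.179 × 10^-3 mol
From the 1:2 mole ratio, n(H2C2O4) = 1/2 × 1.179 × 10^-3 = 5.896 × 10^-4 mol
[H2C2O4] = 5.896 × 10^-4 mol / 0.02073 L = 0.02844 mol/L

0.02844 M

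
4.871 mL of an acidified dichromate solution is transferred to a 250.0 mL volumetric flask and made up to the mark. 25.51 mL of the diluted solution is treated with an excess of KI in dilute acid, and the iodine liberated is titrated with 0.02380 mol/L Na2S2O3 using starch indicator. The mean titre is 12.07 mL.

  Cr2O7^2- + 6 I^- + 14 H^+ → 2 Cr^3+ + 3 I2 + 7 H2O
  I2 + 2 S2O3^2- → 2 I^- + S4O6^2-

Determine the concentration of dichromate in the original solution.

n(S2O3^2-) = 0.01207 × 0.02380 = 2.873 × 10^-4 mol
n(I2) = n(S2O3^2-)/2 = 1.436 × 10^-4 mol
From the 1:3 ratio, n(Cr2O7^2-) in the aliquot = 1/3 × 1.436 × 10^-4 = 4.788 × 10^-5 mol
[Cr2O7^2-]_dilute = 4.788 × 10^-5 / 0.02551 = 0.001877 mol/L
[Cr2O7^2-]_original = 0.001877 × 250.0/4.871 = 0.09633 mol/L

0.09633 mol/L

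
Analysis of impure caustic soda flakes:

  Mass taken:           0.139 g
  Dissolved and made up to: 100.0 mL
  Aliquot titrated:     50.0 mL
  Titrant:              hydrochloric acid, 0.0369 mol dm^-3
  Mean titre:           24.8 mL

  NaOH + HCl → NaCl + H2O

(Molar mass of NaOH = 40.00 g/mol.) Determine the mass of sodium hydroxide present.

n(HCl) per titration = 0.0248 × 0.0369 = 9.15 × 10^-4 mol
n(NaOH) in each aliquot = 9.15 × 10^-4 mol (1:1 ratio)
n(NaOH) in the whole flask = 9.15 × 10^-4 × 100.0/50.0 = 1.83 × 10^-3 mol
mass of NaOH = 1.83 × 10^-3 × 40.00 = 0.0732 g

0.0732 g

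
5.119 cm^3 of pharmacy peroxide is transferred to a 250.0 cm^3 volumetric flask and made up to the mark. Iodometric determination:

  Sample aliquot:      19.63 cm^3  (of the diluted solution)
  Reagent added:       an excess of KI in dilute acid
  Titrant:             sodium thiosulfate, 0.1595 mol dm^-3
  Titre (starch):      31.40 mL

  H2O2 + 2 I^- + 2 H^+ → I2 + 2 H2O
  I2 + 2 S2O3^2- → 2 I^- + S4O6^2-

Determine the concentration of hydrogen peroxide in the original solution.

n(S2O3^2-) = 0.03140 × 0.1595 = 5.008 × 10^-3 mol
n(I2) = n(S2O3^2-)/2 = 2.504 × 10^-3 mol
n(H2O2) in the aliquot = 2.504 × 10^-3 mol (1:1 ratio)
[H2O2]_dilute = 2.504 × 10^-3 / 0.01963 = 0.1276 mol/L
[H2O2]_original = 0.1276 × 250.0/5.119 = 6.230 mol/L

6.230 mol/L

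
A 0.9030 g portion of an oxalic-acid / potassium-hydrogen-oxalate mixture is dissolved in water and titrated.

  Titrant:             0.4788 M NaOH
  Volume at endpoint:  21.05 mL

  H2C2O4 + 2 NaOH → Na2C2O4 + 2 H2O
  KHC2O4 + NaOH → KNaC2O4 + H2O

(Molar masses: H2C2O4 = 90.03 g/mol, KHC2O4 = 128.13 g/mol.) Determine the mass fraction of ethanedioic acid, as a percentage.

23.29 %

n(NaOH) = 0.02105 × 0.4788 = 0.01008 mol
Let x = n(H2C2O4), y = n(KHC2O4).
Titrant: 2x + 1y = 0.01008;  mass: 90.03x + 128.13y = 0.9030
Solving, x = 2.336 × 10^-3 mol, y = 5.406 × 10^-3 mol
mass of H2C2O4 = 2.336 × 10^-3 × 90.03 = 0.2104 g
% H2C2O4 = 0.2104 / 0.9030 × 100 = 23.29 %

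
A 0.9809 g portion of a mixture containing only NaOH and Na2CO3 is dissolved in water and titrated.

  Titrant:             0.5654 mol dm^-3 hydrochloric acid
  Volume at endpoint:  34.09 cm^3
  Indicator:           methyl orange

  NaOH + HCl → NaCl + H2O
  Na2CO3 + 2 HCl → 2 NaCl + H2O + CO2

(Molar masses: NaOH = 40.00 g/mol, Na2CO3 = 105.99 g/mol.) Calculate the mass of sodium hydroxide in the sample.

n(HCl) = 0.03409 × 0.5654 = 0.01927 mol
Let x = n(NaOH), y = n(Na2CO3).
Titrant: 1x + 2y = 0.01927;  mass: 40.00x + 105.99y = 0.9809
Solving, x = 3.121 × 10^-3 mol, y = 8.077 × 10^-3 mol
mass of NaOH = 3.121 × 10^-3 × 40.00 = 0.1248 g

0.1248 g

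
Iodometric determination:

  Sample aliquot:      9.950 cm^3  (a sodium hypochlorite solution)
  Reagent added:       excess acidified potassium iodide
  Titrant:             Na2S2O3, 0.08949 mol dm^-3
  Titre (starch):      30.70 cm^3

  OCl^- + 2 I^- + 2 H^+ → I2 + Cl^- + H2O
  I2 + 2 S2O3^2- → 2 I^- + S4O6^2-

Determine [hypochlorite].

0.1381 mol/L

n(S2O3^2-) = 0.03070 × 0.08949 = 2.747 × 10^-3 mol
n(I2) = n(S2O3^2-)/2 = 1.374 × 10^-3 mol
n(OCl^-) in the aliquot = 1.374 × 10^-3 mol (1:1 ratio)
[OCl^-] = 1.374 × 10^-3 / 0.009950 = 0.1381 mol/L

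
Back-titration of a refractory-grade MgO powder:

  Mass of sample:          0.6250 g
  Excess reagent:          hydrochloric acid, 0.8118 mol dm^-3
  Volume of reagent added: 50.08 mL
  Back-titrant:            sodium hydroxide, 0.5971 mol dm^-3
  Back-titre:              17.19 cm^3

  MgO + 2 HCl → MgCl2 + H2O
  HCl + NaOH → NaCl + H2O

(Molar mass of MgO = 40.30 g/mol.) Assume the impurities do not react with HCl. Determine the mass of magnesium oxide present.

0.6124 g

n(HCl) added = 0.05008 × 0.8118 = 0.04065 mol
n(NaOH) used in back-titration = 0.01719 × 0.5971 = 0.01026 mol
n(HCl) left over = 0.01026 mol (1:1 ratio)
n(HCl) consumed by analyte = 0.04065 − 0.01026 = 0.03039 mol
From the 1:2 ratio, n(MgO) = 1/2 × 0.03039 = 0.01520 mol
mass of MgO = 0.01520 × 40.30 = 0.6124 g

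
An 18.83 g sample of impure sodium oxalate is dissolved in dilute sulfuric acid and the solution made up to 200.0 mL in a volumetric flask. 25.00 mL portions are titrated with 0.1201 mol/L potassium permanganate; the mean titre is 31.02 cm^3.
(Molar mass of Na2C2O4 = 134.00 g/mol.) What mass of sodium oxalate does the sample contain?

2 MnO4^- + 5 C2O4^2- + 16 H^+ → 2 Mn^2+ + 10 CO2 + 8 H2O
n(KMnO4) per titration = 0.03102 × 0.1201 = 3.726 × 10^-3 mol
From the 5:2 ratio, n(Na2C2O4) in each aliquot = 5/2 × 3.726 × 10^-3 = 9.314 × 10^-3 mol
n(Na2C2O4) in the whole flask = 9.314 × 10^-3 × 200.0/25.00 = 0.07451 mol
mass of Na2C2O4 = 0.07451 × 134.00 = 9.984 g

9.984 g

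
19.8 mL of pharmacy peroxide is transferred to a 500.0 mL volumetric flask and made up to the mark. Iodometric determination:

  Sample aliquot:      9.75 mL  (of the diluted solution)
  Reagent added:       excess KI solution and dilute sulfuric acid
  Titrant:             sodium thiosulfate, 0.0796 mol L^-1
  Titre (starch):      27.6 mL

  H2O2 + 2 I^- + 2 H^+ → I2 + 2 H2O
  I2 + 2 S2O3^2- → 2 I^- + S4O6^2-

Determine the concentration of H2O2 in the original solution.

n(S2O3^2-) = 0.0276 × 0.0796 = 2.20 × 10^-3 mol
n(I2) = n(S2O3^2-)/2 = 1.10 × 10^-3 mol
n(H2O2) in the aliquot = 1.10 × 10^-3 mol (1:1 ratio)
[H2O2]_dilute = 1.10 × 10^-3 / 0.00975 = 0.113 mol/L
[H2O2]_original = 0.113 × 500.0/19.8 = 2.85 mol/L

2.85 mol/L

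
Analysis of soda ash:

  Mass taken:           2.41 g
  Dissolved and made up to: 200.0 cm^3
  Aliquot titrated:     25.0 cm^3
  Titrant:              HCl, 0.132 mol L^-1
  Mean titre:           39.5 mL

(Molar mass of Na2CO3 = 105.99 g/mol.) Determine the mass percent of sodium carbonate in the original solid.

91.7 %

Na2CO3 + 2 HCl → 2 NaCl + H2O + CO2
n(HCl) per titration = 0.0395 × 0.132 = 5.21 × 10^-3 mol
From the 1:2 ratio, n(Na2CO3) in each aliquot = 1/2 × 5.21 × 10^-3 = 2.61 × 10^-3 mol
n(Na2CO3) in the whole flask = 2.61 × 10^-3 × 200.0/25.0 = 0.0209 mol
mass of Na2CO3 = 0.0209 × 105.99 = 2.21 g
% Na2CO3 = 2.21 / 2.41 × 100 = 91.7 %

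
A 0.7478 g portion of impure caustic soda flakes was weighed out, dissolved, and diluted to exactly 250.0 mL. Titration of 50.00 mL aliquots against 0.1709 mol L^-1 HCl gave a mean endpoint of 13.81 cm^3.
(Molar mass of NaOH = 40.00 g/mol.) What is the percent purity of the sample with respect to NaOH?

NaOH + HCl → NaCl + H2O
n(HCl) per titration = 0.01381 × 0.1709 = 2.360 × 10^-3 mol
n(NaOH) in each aliquot = 2.360 × 10^-3 mol (1:1 ratio)
n(NaOH) in the whole flask = 2.360 × 10^-3 × 250.0/50.00 = 0.01180 mol
mass of NaOH = 0.01180 × 40.00 = 0.4720 g
% NaOH = 0.4720 / 0.7478 × 100 = 63.12 %

63.12 %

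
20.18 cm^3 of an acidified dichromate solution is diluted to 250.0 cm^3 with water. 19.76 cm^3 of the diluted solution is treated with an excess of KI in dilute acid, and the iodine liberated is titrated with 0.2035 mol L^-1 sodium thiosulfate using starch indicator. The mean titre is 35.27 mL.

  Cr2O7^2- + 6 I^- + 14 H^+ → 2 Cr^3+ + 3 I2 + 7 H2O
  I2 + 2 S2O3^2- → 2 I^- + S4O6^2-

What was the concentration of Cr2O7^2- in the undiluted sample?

n(S2O3^2-) = 0.03527 × 0.2035 = 7.177 × 10^-3 mol
n(I2) = n(S2O3^2-)/2 = 3.589 × 10^-3 mol
From the 1:3 ratio, n(Cr2O7^2-) in the aliquot = 1/3 × 3.589 × 10^-3 = 1.196 × 10^-3 mol
[Cr2O7^2-]_dilute = 1.196 × 10^-3 / 0.01976 = 0.06054 mol/L
[Cr2O7^2-]_original = 0.06054 × 250.0/20.18 = 0.7500 mol/L

0.7500 mol/L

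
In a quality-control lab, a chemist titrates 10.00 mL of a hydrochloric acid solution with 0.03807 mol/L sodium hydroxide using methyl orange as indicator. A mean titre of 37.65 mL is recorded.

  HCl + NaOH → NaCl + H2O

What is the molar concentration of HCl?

0.1433 mol/L

n(NaOH) = 0.03765 L × 0.03807 mol/L = 1.433 × 10^-3 mol
n(HCl) = 1.433 × 10^-3 mol (1:1 mole ratio)
[HCl] = 1.433 × 10^-3 mol / 0.01000 L = 0.1433 mol/L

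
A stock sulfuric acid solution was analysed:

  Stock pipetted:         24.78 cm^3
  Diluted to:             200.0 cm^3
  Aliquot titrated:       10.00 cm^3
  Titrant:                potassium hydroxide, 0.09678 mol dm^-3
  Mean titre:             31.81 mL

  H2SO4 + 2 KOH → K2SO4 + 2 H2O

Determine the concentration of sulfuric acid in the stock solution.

n(KOH) = 0.03181 × 0.09678 = 3.079 × 10^-3 mol
From the 1:2 ratio, n(H2SO4) in the aliquot = 1/2 × 3.079 × 10^-3 = 1.539 × 10^-3 mol
[H2SO4]_dilute = 1.539 × 10^-3 / 0.01000 = 0.1539 mol/L
Dilution factor = 200.0 / 24.78 = 8.071
[H2SO4]_stock = 0.1539 × 8.071 = 1.242 mol/L

1.242 mol/L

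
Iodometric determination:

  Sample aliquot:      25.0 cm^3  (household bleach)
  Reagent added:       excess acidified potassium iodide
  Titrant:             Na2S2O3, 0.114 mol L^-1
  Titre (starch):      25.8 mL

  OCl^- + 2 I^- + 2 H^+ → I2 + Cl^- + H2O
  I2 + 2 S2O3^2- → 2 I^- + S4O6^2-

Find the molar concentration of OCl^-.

0.0588 mol/L

n(S2O3^2-) = 0.0258 × 0.114 = 2.94 × 10^-3 mol
n(I2) = n(S2O3^2-)/2 = 1.47 × 10^-3 mol
n(OCl^-) in the aliquot = 1.47 × 10^-3 mol (1:1 ratio)
[OCl^-] = 1.47 × 10^-3 / 0.0250 = 0.0588 mol/L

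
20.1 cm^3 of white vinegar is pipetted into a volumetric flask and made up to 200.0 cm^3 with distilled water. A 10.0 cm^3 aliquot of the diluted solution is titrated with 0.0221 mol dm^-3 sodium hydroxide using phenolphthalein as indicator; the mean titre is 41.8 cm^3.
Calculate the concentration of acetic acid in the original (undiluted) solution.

CH3COOH + NaOH → CH3COONa + H2O
n(NaOH) = 0.0418 × 0.0221 = 9.24 × 10^-4 mol
n(CH3COOH) in the aliquot = 9.24 × 10^-4 mol (1:1 ratio)
[CH3COOH]_dilute = 9.24 × 10^-4 / 0.0100 = 0.0924 mol/L
Dilution factor = 200.0 / 20.1 = 9.950
[CH3COOH]_stock = 0.0924 × 9.950 = 0.919 mol/L

0.919 mol/L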